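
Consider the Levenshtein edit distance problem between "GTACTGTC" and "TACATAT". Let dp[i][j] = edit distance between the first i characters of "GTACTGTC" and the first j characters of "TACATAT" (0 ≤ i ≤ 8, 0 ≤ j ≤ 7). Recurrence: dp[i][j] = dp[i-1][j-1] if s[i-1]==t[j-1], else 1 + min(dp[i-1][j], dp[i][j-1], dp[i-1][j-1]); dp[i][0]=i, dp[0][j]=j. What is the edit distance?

   ''  T  A  C  A  T  A  T
''  0  1  2  3  4  5  6  7
 G  1  1  2  3  4  5  6  7
 T  2  1  2  3  4  4  5  6
 A  3  2  1  2  3  4  4  5
 C  4  3  2  1  2  3  4  5
 T  5  4  3  2  2  2  3  4
 G  6  5  4  3  3  3  3  4
 T  7  6  5  4  4  3  4  3
 C  8  7  6  5  5  4  4  4

4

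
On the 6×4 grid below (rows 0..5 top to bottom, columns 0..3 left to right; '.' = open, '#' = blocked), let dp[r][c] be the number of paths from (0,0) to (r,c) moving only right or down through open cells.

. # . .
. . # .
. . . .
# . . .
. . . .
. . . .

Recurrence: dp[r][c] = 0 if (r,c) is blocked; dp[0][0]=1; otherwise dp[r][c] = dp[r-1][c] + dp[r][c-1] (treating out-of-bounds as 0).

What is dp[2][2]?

r\c   0   1   2   3
  0   1   0   0   0
  1   1   1   0   0
  2   1   2   2   2
  3   0   2   4   6
  4   0   2   6  12
  5   0   2   8  20

2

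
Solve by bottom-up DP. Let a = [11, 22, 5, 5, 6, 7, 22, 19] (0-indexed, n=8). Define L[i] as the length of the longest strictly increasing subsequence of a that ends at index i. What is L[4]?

2

   i    0    1    2    3    4    5    6    7
a[i]   11   22    5    5    6    7   22   19
L[i]    1    2    1    1    2    3    4    4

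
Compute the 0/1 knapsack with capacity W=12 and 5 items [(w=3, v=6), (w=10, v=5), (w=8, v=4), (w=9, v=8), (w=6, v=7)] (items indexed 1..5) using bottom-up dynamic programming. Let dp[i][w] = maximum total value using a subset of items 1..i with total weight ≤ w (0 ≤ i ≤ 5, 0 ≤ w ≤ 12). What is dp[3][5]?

i\w   0   1   2   3   4   5   6   7   8   9  10  11  12
  0   0   0   0   0   0   0   0   0   0   0   0   0   0
  1   0   0   0   6   6   6   6   6   6   6   6   6   6
  2   0   0   0   6   6   6   6   6   6   6   6   6   6
  3   0   0   0   6   6   6   6   6   6   6   6  10  10
  4   0   0   0   6   6   6   6   6   6   8   8  10  14
  5   0   0   0   6   6   6   7   7   7  13  13  13  14

6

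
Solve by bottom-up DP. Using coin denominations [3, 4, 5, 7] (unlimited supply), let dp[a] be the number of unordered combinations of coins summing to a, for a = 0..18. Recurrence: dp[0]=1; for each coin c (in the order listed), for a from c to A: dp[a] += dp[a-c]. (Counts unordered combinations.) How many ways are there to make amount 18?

8

after  coin     0     1     2     3     4     5     6     7     8     9    10    11    12    13    14    15    16    17    18
          3     1     0     0     1     0     0     1     0     0     1     0     0     1     0     0     1     0     0     1
          4     1     0     0     1     1     0     1     1     1     1     1     1     2     1     1     2     2     1     2
          5     1     0     0     1     1     1     1     1     2     2     2     2     3     3     3     4     4     4     5
          7     1     0     0     1     1     1     1     2     2     2     3     3     4     4     5     6     6     7     8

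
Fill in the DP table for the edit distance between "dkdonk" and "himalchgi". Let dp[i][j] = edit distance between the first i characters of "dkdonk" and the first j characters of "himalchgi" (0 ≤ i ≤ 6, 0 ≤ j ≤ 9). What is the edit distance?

9

   ''  h  i  m  a  l  c  h  g  i
''  0  1  2  3  4  5  6  7  8  9
 d  1  1  2  3  4  5  6  7  8  9
 k  2  2  2  3  4  5  6  7  8  9
 d  3  3  3  3  4  5  6  7  8  9
 o  4  4  4  4  4  5  6  7  8  9
 n  5  5  5  5  5  5  6  7  8  9
 k  6  6  6  6  6  6  6  7  8  9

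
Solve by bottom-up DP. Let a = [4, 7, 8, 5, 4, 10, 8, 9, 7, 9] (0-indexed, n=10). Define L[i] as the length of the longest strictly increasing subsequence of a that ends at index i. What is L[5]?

   i    0    1    2    3    4    5    6    7    8    9
a[i]    4    7    8    5    4   10    8    9    7    9
L[i]    1    2    3    2    1    4    3    4    3    4

4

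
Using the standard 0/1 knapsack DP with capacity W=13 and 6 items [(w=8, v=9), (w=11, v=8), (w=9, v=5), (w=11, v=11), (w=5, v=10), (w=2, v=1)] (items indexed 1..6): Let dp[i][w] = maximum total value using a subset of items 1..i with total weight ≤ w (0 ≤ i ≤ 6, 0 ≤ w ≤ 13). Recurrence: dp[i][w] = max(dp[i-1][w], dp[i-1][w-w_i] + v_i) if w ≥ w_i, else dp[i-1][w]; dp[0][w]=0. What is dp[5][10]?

10

i\w   0   1   2   3   4   5   6   7   8   9  10  11  12  13
  0   0   0   0   0   0   0   0   0   0   0   0   0   0   0
  1   0   0   0   0   0   0   0   0   9   9   9   9   9   9
  2   0   0   0   0   0   0   0   0   9   9   9   9   9   9
  3   0   0   0   0   0   0   0   0   9   9   9   9   9   9
  4   0   0   0   0   0   0   0   0   9   9   9  11  11  11
  5   0   0   0   0   0  10  10  10  10  10  10  11  11  19
  6   0   0   1   1   1  10  10  11  11  11  11  11  11  19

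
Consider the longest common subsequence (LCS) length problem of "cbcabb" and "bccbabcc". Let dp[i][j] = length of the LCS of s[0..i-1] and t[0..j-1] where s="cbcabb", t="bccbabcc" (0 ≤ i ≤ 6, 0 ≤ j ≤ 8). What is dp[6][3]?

   ''  b  c  c  b  a  b  c  c
''  0  0  0  0  0  0  0  0  0
 c  0  0  1  1  1  1  1  1  1
 b  0  1  1  1  2  2  2  2  2
 c  0  1  2  2  2  2  2  3  3
 a  0  1  2  2  2  3  3  3  3
 b  0  1  2  2  3  3  4  4  4
 b  0  1  2  2  3  3  4  4  4

2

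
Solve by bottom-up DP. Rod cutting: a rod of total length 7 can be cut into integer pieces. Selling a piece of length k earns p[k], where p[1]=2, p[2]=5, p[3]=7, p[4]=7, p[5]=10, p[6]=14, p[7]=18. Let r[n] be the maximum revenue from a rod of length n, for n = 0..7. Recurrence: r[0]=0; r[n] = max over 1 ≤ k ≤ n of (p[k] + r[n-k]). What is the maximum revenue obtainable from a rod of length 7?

   n    0    1    2    3    4    5    6    7
r[n]    0    2    5    7   10   12   15   18

18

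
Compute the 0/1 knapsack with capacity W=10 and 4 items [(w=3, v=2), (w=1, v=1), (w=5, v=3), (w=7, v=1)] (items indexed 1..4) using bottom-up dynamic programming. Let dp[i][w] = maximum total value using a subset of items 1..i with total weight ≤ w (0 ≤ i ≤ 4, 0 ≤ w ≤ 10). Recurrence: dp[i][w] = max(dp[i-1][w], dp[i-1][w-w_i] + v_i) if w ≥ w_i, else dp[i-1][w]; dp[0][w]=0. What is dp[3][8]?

i\w   0   1   2   3   4   5   6   7   8   9  10
  0   0   0   0   0   0   0   0   0   0   0   0
  1   0   0   0   2   2   2   2   2   2   2   2
  2   0   1   1   2   3   3   3   3   3   3   3
  3   0   1   1   2   3   3   4   4   5   6   6
  4   0   1   1   2   3   3   4   4   5   6   6

5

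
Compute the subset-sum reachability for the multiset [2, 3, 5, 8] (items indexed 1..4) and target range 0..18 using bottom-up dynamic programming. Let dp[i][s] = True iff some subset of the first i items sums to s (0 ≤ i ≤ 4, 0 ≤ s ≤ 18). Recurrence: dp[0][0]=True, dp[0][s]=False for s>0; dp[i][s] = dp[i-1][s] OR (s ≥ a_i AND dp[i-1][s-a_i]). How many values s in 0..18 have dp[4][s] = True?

12

i\s   0   1   2   3   4   5   6   7   8   9  10  11  12  13  14  15  16  17  18
  0   T   F   F   F   F   F   F   F   F   F   F   F   F   F   F   F   F   F   F
  1   T   F   T   F   F   F   F   F   F   F   F   F   F   F   F   F   F   F   F
  2   T   F   T   T   F   T   F   F   F   F   F   F   F   F   F   F   F   F   F
  3   T   F   T   T   F   T   F   T   T   F   T   F   F   F   F   F   F   F   F
  4   T   F   T   T   F   T   F   T   T   F   T   T   F   T   F   T   T   F   T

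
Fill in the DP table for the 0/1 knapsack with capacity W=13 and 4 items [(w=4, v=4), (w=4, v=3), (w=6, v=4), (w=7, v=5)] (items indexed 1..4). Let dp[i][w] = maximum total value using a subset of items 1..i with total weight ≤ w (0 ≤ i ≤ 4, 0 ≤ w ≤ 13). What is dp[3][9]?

7

i\w   0   1   2   3   4   5   6   7   8   9  10  11  12  13
  0   0   0   0   0   0   0   0   0   0   0   0   0   0   0
  1   0   0   0   0   4   4   4   4   4   4   4   4   4   4
  2   0   0   0   0   4   4   4   4   7   7   7   7   7   7
  3   0   0   0   0   4   4   4   4   7   7   8   8   8   8
  4   0   0   0   0   4   4   4   5   7   7   8   9   9   9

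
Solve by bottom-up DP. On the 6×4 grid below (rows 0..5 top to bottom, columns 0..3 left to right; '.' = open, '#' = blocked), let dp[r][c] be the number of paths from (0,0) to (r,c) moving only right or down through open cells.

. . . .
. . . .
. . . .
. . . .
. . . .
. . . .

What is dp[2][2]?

r\c   0   1   2   3
  0   1   1   1   1
  1   1   2   3   4
  2   1   3   6  10
  3   1   4  10  20
  4   1   5  15  35
  5   1   6  21  56

6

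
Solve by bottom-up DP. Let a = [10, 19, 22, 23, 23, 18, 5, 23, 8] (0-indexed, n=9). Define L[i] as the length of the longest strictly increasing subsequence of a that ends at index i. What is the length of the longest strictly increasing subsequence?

   i    0    1    2    3    4    5    6    7    8
a[i]   10   19   22   23   23   18    5   23    8
L[i]    1    2    3    4    4    2    1    4    2

4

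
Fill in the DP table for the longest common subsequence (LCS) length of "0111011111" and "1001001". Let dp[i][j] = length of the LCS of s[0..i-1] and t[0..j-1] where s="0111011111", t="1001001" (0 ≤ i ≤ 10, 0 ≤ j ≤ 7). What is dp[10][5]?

   ''  1  0  0  1  0  0  1
''  0  0  0  0  0  0  0  0
 0  0  0  1  1  1  1  1  1
 1  0  1  1  1  2  2  2  2
 1  0  1  1  1  2  2  2  3
 1  0  1  1  1  2  2  2  3
 0  0  1  2  2  2  3  3  3
 1  0  1  2  2  3  3  3  4
 1  0  1  2  2  3  3  3  4
 1  0  1  2  2  3  3  3  4
 1  0  1  2  2  3  3  3  4
 1  0  1  2  2  3  3  3  4

3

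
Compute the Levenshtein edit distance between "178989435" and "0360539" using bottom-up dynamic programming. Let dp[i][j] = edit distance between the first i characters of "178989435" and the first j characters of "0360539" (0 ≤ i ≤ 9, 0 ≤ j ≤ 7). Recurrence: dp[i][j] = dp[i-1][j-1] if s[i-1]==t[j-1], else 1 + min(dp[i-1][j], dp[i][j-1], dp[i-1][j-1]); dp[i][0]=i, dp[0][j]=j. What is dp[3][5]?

   ''  0  3  6  0  5  3  9
''  0  1  2  3  4  5  6  7
 1  1  1  2  3  4  5  6  7
 7  2  2  2  3  4  5  6  7
 8  3  3  3  3  4  5  6  7
 9  4  4  4  4  4  5  6  6
 8  5  5  5  5  5  5  6  7
 9  6  6  6  6  6  6  6  6
 4  7  7  7  7  7  7  7  7
 3  8  8  7  8  8  8  7  8
 5  9  9  8  8  9  8  8  8

5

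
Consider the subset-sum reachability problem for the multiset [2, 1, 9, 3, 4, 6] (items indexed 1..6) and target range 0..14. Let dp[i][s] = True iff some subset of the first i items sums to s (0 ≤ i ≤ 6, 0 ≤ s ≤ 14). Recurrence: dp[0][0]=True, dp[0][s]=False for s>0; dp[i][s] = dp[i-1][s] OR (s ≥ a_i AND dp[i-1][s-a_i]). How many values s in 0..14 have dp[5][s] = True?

i\s   0   1   2   3   4   5   6   7   8   9  10  11  12  13  14
  0   T   F   F   F   F   F   F   F   F   F   F   F   F   F   F
  1   T   F   T   F   F   F   F   F   F   F   F   F   F   F   F
  2   T   T   T   T   F   F   F   F   F   F   F   F   F   F   F
  3   T   T   T   T   F   F   F   F   F   T   T   T   T   F   F
  4   T   T   T   T   T   T   T   F   F   T   T   T   T   T   T
  5   T   T   T   T   T   T   T   T   T   T   T   T   T   T   T
  6   T   T   T   T   T   T   T   T   T   T   T   T   T   T   T

15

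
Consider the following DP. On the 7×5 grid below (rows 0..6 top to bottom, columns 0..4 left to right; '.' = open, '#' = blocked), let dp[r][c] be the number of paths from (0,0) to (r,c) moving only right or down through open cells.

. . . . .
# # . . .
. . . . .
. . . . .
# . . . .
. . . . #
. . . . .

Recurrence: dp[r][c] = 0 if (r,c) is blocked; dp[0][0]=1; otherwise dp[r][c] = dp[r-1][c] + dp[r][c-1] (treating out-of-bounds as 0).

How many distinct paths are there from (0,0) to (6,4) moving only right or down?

7

r\c   0   1   2   3   4
  0   1   1   1   1   1
  1   0   0   1   2   3
  2   0   0   1   3   6
  3   0   0   1   4  10
  4   0   0   1   5  15
  5   0   0   1   6   0
  6   0   0   1   7   7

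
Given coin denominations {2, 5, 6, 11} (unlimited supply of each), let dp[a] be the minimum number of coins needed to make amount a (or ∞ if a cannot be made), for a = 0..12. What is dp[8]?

2

 a  0  1  2  3  4  5  6  7  8  9 10 11 12
dp  0  -  1  -  2  1  1  2  2  3  2  1  2
(- denotes ∞ / unreachable)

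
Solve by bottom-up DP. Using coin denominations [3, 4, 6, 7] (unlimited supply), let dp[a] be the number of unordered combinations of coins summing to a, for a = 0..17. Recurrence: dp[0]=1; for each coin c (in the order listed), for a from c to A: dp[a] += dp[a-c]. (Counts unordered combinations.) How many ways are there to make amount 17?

after  coin     0     1     2     3     4     5     6     7     8     9    10    11    12    13    14    15    16    17
          3     1     0     0     1     0     0     1     0     0     1     0     0     1     0     0     1     0     0
          4     1     0     0     1     1     0     1     1     1     1     1     1     2     1     1     2     2     1
          6     1     0     0     1     1     0     2     1     1     2     2     1     4     2     2     4     4     2
          7     1     0     0     1     1     0     2     2     1     2     3     2     4     4     4     5     6     5

5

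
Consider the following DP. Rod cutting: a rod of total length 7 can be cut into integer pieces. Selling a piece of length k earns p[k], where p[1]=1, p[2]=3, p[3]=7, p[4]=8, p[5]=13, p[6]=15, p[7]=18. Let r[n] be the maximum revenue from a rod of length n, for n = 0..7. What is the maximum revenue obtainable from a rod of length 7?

18

   n    0    1    2    3    4    5    6    7
r[n]    0    1    3    7    8   13   15   18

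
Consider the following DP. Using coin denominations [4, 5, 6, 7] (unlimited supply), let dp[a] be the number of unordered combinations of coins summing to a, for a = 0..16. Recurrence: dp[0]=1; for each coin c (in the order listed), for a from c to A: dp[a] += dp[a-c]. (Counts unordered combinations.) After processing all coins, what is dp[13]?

2

after  coin     0     1     2     3     4     5     6     7     8     9    10    11    12    13    14    15    16
          4     1     0     0     0     1     0     0     0     1     0     0     0     1     0     0     0     1
          5     1     0     0     0     1     1     0     0     1     1     1     0     1     1     1     1     1
          6     1     0     0     0     1     1     1     0     1     1     2     1     2     1     2     2     3
          7     1     0     0     0     1     1     1     1     1     1     2     2     3     2     3     3     4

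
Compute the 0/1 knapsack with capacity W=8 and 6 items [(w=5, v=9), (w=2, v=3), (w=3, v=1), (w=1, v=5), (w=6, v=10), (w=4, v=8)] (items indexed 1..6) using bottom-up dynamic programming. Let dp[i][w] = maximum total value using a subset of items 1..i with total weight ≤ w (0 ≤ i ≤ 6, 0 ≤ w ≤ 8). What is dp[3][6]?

i\w   0   1   2   3   4   5   6   7   8
  0   0   0   0   0   0   0   0   0   0
  1   0   0   0   0   0   9   9   9   9
  2   0   0   3   3   3   9   9  12  12
  3   0   0   3   3   3   9   9  12  12
  4   0   5   5   8   8   9  14  14  17
  5   0   5   5   8   8   9  14  15  17
  6   0   5   5   8   8  13  14  16  17

9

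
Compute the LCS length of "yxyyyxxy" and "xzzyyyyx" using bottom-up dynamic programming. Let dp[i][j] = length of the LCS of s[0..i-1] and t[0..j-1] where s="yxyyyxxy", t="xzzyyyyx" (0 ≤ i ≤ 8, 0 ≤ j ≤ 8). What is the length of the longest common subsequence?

   ''  x  z  z  y  y  y  y  x
''  0  0  0  0  0  0  0  0  0
 y  0  0  0  0  1  1  1  1  1
 x  0  1  1  1  1  1  1  1  2
 y  0  1  1  1  2  2  2  2  2
 y  0  1  1  1  2  3  3  3  3
 y  0  1  1  1  2  3  4  4  4
 x  0  1  1  1  2  3  4  4  5
 x  0  1  1  1  2  3  4  4  5
 y  0  1  1  1  2  3  4  5  5

5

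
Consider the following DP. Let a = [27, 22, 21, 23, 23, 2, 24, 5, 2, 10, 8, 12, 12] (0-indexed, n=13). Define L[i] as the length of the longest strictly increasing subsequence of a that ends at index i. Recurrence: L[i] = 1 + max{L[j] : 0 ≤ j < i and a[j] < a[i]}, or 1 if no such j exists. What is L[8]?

1

   i    0    1    2    3    4    5    6    7    8    9   10   11   12
a[i]   27   22   21   23   23    2   24    5    2   10    8   12   12
L[i]    1    1    1    2    2    1    3    2    1    3    3    4    4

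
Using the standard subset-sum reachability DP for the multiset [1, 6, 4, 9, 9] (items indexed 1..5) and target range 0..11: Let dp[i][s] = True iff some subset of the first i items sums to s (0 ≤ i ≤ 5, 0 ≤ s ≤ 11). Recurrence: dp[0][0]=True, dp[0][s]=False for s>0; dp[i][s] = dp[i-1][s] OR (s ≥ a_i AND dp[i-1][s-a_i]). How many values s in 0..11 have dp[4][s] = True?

i\s   0   1   2   3   4   5   6   7   8   9  10  11
  0   T   F   F   F   F   F   F   F   F   F   F   F
  1   T   T   F   F   F   F   F   F   F   F   F   F
  2   T   T   F   F   F   F   T   T   F   F   F   F
  3   T   T   F   F   T   T   T   T   F   F   T   T
  4   T   T   F   F   T   T   T   T   F   T   T   T
  5   T   T   F   F   T   T   T   T   F   T   T   T

9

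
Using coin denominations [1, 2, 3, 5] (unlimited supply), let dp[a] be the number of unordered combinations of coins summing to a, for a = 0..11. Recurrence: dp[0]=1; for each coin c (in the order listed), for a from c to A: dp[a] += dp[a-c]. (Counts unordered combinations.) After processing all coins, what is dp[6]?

8

after  coin     0     1     2     3     4     5     6     7     8     9    10    11
          1     1     1     1     1     1     1     1     1     1     1     1     1
          2     1     1     2     2     3     3     4     4     5     5     6     6
          3     1     1     2     3     4     5     7     8    10    12    14    16
          5     1     1     2     3     4     6     8    10    13    16    20    24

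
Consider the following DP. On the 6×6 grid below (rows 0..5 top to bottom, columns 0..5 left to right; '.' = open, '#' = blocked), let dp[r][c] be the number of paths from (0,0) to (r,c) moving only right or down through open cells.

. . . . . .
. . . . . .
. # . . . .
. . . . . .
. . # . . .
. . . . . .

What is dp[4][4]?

r\c   0   1   2   3   4   5
  0   1   1   1   1   1   1
  1   1   2   3   4   5   6
  2   1   0   3   7  12  18
  3   1   1   4  11  23  41
  4   1   2   0  11  34  75
  5   1   3   3  14  48 123

34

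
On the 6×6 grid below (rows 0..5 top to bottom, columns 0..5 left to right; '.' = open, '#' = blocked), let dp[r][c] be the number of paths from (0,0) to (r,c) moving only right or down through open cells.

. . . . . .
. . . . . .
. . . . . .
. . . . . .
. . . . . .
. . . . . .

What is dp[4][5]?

r\c   0   1   2   3   4   5
  0   1   1   1   1   1   1
  1   1   2   3   4   5   6
  2   1   3   6  10  15  21
  3   1   4  10  20  35  56
  4   1   5  15  35  70 126
  5   1   6  21  56 126 252

126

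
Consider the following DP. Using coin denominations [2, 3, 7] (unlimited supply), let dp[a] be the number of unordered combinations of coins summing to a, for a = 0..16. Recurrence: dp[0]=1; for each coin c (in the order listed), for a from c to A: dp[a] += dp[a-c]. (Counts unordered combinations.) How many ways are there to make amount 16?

6

after  coin     0     1     2     3     4     5     6     7     8     9    10    11    12    13    14    15    16
          2     1     0     1     0     1     0     1     0     1     0     1     0     1     0     1     0     1
          3     1     0     1     1     1     1     2     1     2     2     2     2     3     2     3     3     3
          7     1     0     1     1     1     1     2     2     2     3     3     3     4     4     5     5     6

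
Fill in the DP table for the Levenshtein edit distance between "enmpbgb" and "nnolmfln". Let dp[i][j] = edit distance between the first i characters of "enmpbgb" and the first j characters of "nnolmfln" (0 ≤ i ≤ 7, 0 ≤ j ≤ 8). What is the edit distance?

7

   ''  n  n  o  l  m  f  l  n
''  0  1  2  3  4  5  6  7  8
 e  1  1  2  3  4  5  6  7  8
 n  2  1  1  2  3  4  5  6  7
 m  3  2  2  2  3  3  4  5  6
 p  4  3  3  3  3  4  4  5  6
 b  5  4  4  4  4  4  5  5  6
 g  6  5  5  5  5  5  5  6  6
 b  7  6  6  6  6  6  6  6  7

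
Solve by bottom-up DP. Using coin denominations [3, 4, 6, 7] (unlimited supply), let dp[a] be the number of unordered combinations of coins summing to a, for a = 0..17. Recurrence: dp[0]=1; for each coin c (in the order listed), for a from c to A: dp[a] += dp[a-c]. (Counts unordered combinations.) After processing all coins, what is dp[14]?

after  coin     0     1     2     3     4     5     6     7     8     9    10    11    12    13    14    15    16    17
          3     1     0     0     1     0     0     1     0     0     1     0     0     1     0     0     1     0     0
          4     1     0     0     1     1     0     1     1     1     1     1     1     2     1     1     2     2     1
          6     1     0     0     1     1     0     2     1     1     2     2     1     4     2     2     4     4     2
          7     1     0     0     1     1     0     2     2     1     2     3     2     4     4     4     5     6     5

4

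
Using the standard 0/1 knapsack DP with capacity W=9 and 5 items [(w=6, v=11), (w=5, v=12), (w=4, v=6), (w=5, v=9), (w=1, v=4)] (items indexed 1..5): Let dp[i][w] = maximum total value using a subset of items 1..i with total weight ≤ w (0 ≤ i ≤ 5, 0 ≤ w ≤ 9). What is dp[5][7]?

i\w   0   1   2   3   4   5   6   7   8   9
  0   0   0   0   0   0   0   0   0   0   0
  1   0   0   0   0   0   0  11  11  11  11
  2   0   0   0   0   0  12  12  12  12  12
  3   0   0   0   0   6  12  12  12  12  18
  4   0   0   0   0   6  12  12  12  12  18
  5   0   4   4   4   6  12  16  16  16  18

16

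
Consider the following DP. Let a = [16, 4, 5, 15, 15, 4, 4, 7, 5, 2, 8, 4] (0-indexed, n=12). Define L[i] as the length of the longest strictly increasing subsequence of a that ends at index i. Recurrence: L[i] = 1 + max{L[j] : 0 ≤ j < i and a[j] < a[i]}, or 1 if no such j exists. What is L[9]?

   i    0    1    2    3    4    5    6    7    8    9   10   11
a[i]   16    4    5   15   15    4    4    7    5    2    8    4
L[i]    1    1    2    3    3    1    1    3    2    1    4    2

1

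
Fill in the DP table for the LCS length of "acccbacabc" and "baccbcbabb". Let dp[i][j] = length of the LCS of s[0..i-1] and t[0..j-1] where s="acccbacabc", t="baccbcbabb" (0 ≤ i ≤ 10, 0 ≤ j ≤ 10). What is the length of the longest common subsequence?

   ''  b  a  c  c  b  c  b  a  b  b
''  0  0  0  0  0  0  0  0  0  0  0
 a  0  0  1  1  1  1  1  1  1  1  1
 c  0  0  1  2  2  2  2  2  2  2  2
 c  0  0  1  2  3  3  3  3  3  3  3
 c  0  0  1  2  3  3  4  4  4  4  4
 b  0  1  1  2  3  4  4  5  5  5  5
 a  0  1  2  2  3  4  4  5  6  6  6
 c  0  1  2  3  3  4  5  5  6  6  6
 a  0  1  2  3  3  4  5  5  6  6  6
 b  0  1  2  3  3  4  5  6  6  7  7
 c  0  1  2  3  4  4  5  6  6  7  7

7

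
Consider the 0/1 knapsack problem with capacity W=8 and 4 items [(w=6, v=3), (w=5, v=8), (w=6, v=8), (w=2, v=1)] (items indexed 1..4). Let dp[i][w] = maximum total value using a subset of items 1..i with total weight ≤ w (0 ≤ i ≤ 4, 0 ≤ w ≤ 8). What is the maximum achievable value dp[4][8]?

i\w   0   1   2   3   4   5   6   7   8
  0   0   0   0   0   0   0   0   0   0
  1   0   0   0   0   0   0   3   3   3
  2   0   0   0   0   0   8   8   8   8
  3   0   0   0   0   0   8   8   8   8
  4   0   0   1   1   1   8   8   9   9

9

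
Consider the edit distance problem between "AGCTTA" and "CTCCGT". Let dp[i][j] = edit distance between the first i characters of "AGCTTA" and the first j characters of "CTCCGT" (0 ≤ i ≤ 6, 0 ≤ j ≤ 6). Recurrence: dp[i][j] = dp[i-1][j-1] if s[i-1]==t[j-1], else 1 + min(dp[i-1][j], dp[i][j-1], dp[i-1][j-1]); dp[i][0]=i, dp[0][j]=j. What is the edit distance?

   ''  C  T  C  C  G  T
''  0  1  2  3  4  5  6
 A  1  1  2  3  4  5  6
 G  2  2  2  3  4  4  5
 C  3  2  3  2  3  4  5
 T  4  3  2  3  3  4  4
 T  5  4  3  3  4  4  4
 A  6  5  4  4  4  5  5

5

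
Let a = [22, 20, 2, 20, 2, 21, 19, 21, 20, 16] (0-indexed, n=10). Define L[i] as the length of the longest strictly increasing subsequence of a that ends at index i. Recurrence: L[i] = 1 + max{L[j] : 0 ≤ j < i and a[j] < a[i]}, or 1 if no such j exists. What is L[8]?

   i    0    1    2    3    4    5    6    7    8    9
a[i]   22   20    2   20    2   21   19   21   20   16
L[i]    1    1    1    2    1    3    2    3    3    2

3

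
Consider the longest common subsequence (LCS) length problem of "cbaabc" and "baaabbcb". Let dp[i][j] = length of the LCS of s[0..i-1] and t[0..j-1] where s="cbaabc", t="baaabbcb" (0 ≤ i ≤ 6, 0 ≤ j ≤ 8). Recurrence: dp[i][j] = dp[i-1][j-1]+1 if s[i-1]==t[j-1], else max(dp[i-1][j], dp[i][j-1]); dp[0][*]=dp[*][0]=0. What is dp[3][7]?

2

   ''  b  a  a  a  b  b  c  b
''  0  0  0  0  0  0  0  0  0
 c  0  0  0  0  0  0  0  1  1
 b  0  1  1  1  1  1  1  1  2
 a  0  1  2  2  2  2  2  2  2
 a  0  1  2  3  3  3  3  3  3
 b  0  1  2  3  3  4  4  4  4
 c  0  1  2  3  3  4  4  5  5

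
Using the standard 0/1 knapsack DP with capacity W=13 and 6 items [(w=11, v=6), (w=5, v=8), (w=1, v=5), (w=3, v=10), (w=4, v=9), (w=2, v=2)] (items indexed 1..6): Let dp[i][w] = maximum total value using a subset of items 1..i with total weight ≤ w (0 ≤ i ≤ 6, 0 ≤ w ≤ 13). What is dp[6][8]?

i\w   0   1   2   3   4   5   6   7   8   9  10  11  12  13
  0   0   0   0   0   0   0   0   0   0   0   0   0   0   0
  1   0   0   0   0   0   0   0   0   0   0   0   6   6   6
  2   0   0   0   0   0   8   8   8   8   8   8   8   8   8
  3   0   5   5   5   5   8  13  13  13  13  13  13  13  13
  4   0   5   5  10  15  15  15  15  18  23  23  23  23  23
  5   0   5   5  10  15  15  15  19  24  24  24  24  27  32
  6   0   5   5  10  15  15  17  19  24  24  26  26  27  32

24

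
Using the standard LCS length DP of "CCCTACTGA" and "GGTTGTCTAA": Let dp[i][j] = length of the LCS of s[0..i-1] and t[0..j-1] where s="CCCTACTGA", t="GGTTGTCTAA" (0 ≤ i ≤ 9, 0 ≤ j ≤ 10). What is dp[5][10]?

3

   ''  G  G  T  T  G  T  C  T  A  A
''  0  0  0  0  0  0  0  0  0  0  0
 C  0  0  0  0  0  0  0  1  1  1  1
 C  0  0  0  0  0  0  0  1  1  1  1
 C  0  0  0  0  0  0  0  1  1  1  1
 T  0  0  0  1  1  1  1  1  2  2  2
 A  0  0  0  1  1  1  1  1  2  3  3
 C  0  0  0  1  1  1  1  2  2  3  3
 T  0  0  0  1  2  2  2  2  3  3  3
 G  0  1  1  1  2  3  3  3  3  3  3
 A  0  1  1  1  2  3  3  3  3  4  4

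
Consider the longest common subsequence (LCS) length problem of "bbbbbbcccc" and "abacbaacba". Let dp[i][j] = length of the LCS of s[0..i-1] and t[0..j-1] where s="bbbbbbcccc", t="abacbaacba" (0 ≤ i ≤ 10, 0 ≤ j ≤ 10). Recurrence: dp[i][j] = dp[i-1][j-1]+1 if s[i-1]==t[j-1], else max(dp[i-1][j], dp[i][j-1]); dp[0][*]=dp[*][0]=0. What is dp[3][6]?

   ''  a  b  a  c  b  a  a  c  b  a
''  0  0  0  0  0  0  0  0  0  0  0
 b  0  0  1  1  1  1  1  1  1  1  1
 b  0  0  1  1  1  2  2  2  2  2  2
 b  0  0  1  1  1  2  2  2  2  3  3
 b  0  0  1  1  1  2  2  2  2  3  3
 b  0  0  1  1  1  2  2  2  2  3  3
 b  0  0  1  1  1  2  2  2  2  3  3
 c  0  0  1  1  2  2  2  2  3  3  3
 c  0  0  1  1  2  2  2  2  3  3  3
 c  0  0  1  1  2  2  2  2  3  3  3
 c  0  0  1  1  2  2  2  2  3  3  3

2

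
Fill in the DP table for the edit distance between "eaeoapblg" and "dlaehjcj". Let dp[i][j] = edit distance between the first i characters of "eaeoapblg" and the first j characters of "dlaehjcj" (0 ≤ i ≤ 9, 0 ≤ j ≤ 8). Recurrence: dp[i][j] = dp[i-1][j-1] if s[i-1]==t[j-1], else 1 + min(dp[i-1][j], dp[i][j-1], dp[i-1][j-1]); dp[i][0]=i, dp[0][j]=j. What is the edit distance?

8

   ''  d  l  a  e  h  j  c  j
''  0  1  2  3  4  5  6  7  8
 e  1  1  2  3  3  4  5  6  7
 a  2  2  2  2  3  4  5  6  7
 e  3  3  3  3  2  3  4  5  6
 o  4  4  4  4  3  3  4  5  6
 a  5  5  5  4  4  4  4  5  6
 p  6  6  6  5  5  5  5  5  6
 b  7  7  7  6  6  6  6  6  6
 l  8  8  7  7  7  7  7  7  7
 g  9  9  8  8  8  8  8  8  8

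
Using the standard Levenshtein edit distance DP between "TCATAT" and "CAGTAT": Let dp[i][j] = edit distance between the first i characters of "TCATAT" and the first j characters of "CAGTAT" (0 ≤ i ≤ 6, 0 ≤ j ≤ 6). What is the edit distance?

   ''  C  A  G  T  A  T
''  0  1  2  3  4  5  6
 T  1  1  2  3  3  4  5
 C  2  1  2  3  4  4  5
 A  3  2  1  2  3  4  5
 T  4  3  2  2  2  3  4
 A  5  4  3  3  3  2  3
 T  6  5  4  4  3  3  2

2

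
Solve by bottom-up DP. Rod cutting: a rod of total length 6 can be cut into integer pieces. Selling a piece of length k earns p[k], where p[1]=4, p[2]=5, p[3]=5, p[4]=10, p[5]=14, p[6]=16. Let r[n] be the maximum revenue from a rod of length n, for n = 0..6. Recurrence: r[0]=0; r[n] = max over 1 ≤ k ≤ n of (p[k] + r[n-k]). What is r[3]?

12

   n    0    1    2    3    4    5    6
r[n]    0    4    8   12   16   20   24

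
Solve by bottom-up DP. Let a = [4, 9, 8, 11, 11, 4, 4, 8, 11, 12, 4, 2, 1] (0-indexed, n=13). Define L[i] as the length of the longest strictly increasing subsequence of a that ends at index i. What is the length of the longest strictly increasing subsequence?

   i    0    1    2    3    4    5    6    7    8    9   10   11   12
a[i]    4    9    8   11   11    4    4    8   11   12    4    2    1
L[i]    1    2    2    3    3    1    1    2    3    4    1    1    1

4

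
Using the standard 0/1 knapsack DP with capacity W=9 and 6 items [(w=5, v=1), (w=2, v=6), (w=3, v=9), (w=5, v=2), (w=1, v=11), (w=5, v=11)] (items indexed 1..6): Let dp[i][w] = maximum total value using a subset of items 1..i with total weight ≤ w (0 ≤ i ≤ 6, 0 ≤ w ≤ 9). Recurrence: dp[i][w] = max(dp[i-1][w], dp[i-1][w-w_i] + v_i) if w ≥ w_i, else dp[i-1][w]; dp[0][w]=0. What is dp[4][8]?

i\w   0   1   2   3   4   5   6   7   8   9
  0   0   0   0   0   0   0   0   0   0   0
  1   0   0   0   0   0   1   1   1   1   1
  2   0   0   6   6   6   6   6   7   7   7
  3   0   0   6   9   9  15  15  15  15  15
  4   0   0   6   9   9  15  15  15  15  15
  5   0  11  11  17  20  20  26  26  26  26
  6   0  11  11  17  20  20  26  26  28  31

15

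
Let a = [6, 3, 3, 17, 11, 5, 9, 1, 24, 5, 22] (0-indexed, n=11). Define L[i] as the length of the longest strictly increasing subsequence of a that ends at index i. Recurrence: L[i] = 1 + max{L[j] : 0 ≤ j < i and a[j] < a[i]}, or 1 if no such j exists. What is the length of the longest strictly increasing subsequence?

4

   i    0    1    2    3    4    5    6    7    8    9   10
a[i]    6    3    3   17   11    5    9    1   24    5   22
L[i]    1    1    1    2    2    2    3    1    4    2    4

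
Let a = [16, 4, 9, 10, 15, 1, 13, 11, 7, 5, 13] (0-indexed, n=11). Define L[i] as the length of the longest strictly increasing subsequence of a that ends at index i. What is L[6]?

   i    0    1    2    3    4    5    6    7    8    9   10
a[i]   16    4    9   10   15    1   13   11    7    5   13
L[i]    1    1    2    3    4    1    4    4    2    2    5

4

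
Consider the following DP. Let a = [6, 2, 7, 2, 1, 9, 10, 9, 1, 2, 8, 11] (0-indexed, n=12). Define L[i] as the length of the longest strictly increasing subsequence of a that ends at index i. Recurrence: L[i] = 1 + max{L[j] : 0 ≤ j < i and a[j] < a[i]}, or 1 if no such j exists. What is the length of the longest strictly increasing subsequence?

5

   i    0    1    2    3    4    5    6    7    8    9   10   11
a[i]    6    2    7    2    1    9   10    9    1    2    8   11
L[i]    1    1    2    1    1    3    4    3    1    2    3    5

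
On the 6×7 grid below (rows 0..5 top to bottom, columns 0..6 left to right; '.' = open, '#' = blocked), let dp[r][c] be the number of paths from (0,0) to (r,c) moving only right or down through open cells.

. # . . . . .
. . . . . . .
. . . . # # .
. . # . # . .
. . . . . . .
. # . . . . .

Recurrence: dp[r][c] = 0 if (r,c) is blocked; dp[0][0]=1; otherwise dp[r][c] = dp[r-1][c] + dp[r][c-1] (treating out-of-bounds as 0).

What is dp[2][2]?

r\c   0   1   2   3   4   5   6
  0   1   0   0   0   0   0   0
  1   1   1   1   1   1   1   1
  2   1   2   3   4   0   0   1
  3   1   3   0   4   0   0   1
  4   1   4   4   8   8   8   9
  5   1   0   4  12  20  28  37

3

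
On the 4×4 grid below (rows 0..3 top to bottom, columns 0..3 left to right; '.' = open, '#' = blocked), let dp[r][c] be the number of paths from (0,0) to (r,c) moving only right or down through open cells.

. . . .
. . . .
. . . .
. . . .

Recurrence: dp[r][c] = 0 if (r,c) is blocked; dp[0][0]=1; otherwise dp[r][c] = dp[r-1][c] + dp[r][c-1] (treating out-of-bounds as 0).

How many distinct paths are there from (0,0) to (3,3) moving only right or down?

r\c   0   1   2   3
  0   1   1   1   1
  1   1   2   3   4
  2   1   3   6  10
  3   1   4  10  20

20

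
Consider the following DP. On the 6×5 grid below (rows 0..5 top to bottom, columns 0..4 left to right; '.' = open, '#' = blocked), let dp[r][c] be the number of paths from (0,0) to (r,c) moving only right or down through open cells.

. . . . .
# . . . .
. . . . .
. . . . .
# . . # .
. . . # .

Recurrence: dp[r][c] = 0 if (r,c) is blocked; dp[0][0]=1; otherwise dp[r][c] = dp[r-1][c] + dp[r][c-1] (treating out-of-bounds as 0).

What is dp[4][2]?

r\c   0   1   2   3   4
  0   1   1   1   1   1
  1   0   1   2   3   4
  2   0   1   3   6  10
  3   0   1   4  10  20
  4   0   1   5   0  20
  5   0   1   6   0  20

5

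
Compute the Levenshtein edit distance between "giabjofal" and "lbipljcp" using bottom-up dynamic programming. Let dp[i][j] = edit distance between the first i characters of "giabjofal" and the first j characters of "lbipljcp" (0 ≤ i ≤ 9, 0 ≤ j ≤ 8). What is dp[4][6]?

   ''  l  b  i  p  l  j  c  p
''  0  1  2  3  4  5  6  7  8
 g  1  1  2  3  4  5  6  7  8
 i  2  2  2  2  3  4  5  6  7
 a  3  3  3  3  3  4  5  6  7
 b  4  4  3  4  4  4  5  6  7
 j  5  5  4  4  5  5  4  5  6
 o  6  6  5  5  5  6  5  5  6
 f  7  7  6  6  6  6  6  6  6
 a  8  8  7  7  7  7  7  7  7
 l  9  8  8  8  8  7  8  8  8

5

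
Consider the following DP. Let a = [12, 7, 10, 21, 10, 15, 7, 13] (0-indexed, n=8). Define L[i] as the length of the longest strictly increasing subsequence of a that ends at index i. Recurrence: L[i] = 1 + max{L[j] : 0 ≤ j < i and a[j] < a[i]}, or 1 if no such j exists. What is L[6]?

1

   i    0    1    2    3    4    5    6    7
a[i]   12    7   10   21   10   15    7   13
L[i]    1    1    2    3    2    3    1    3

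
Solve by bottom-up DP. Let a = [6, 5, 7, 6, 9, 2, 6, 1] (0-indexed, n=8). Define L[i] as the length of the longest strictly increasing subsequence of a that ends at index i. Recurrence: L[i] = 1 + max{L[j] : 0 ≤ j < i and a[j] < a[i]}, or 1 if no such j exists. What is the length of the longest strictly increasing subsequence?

3

   i    0    1    2    3    4    5    6    7
a[i]    6    5    7    6    9    2    6    1
L[i]    1    1    2    2    3    1    2    1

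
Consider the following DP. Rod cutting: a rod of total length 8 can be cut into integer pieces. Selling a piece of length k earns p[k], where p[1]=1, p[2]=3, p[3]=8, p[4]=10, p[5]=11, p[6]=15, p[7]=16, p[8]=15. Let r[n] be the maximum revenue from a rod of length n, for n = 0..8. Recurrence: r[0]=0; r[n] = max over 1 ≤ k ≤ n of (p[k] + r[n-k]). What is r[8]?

   n    0    1    2    3    4    5    6    7    8
r[n]    0    1    3    8   10   11   16   18   20

20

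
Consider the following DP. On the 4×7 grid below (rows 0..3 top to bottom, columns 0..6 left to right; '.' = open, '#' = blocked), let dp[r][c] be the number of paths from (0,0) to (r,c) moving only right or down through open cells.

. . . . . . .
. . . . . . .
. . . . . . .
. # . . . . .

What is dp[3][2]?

6

r\c   0   1   2   3   4   5   6
  0   1   1   1   1   1   1   1
  1   1   2   3   4   5   6   7
  2   1   3   6  10  15  21  28
  3   1   0   6  16  31  52  80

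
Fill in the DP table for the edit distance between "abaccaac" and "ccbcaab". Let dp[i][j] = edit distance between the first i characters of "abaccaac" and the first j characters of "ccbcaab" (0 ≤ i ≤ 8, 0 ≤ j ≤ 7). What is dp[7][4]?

5

   ''  c  c  b  c  a  a  b
''  0  1  2  3  4  5  6  7
 a  1  1  2  3  4  4  5  6
 b  2  2  2  2  3  4  5  5
 a  3  3  3  3  3  3  4  5
 c  4  3  3  4  3  4  4  5
 c  5  4  3  4  4  4  5  5
 a  6  5  4  4  5  4  4  5
 a  7  6  5  5  5  5  4  5
 c  8  7  6  6  5  6  5  5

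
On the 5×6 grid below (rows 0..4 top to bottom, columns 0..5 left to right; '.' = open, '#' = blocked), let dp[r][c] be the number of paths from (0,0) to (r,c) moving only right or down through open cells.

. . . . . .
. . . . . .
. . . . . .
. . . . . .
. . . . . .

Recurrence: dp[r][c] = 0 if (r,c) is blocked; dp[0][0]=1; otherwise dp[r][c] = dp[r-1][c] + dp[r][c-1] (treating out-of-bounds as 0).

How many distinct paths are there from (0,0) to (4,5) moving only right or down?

r\c   0   1   2   3   4   5
  0   1   1   1   1   1   1
  1   1   2   3   4   5   6
  2   1   3   6  10  15  21
  3   1   4  10  20  35  56
  4   1   5  15  35  70 126

126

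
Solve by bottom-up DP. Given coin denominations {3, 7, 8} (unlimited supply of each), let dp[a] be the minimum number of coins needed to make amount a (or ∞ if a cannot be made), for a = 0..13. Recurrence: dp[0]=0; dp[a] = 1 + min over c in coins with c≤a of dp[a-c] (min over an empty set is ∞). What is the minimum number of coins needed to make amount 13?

 a  0  1  2  3  4  5  6  7  8  9 10 11 12 13
dp  0  -  -  1  -  -  2  1  1  3  2  2  4  3
(- denotes ∞ / unreachable)

3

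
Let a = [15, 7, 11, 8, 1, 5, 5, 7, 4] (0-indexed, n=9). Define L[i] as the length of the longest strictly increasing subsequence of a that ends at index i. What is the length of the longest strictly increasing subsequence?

   i    0    1    2    3    4    5    6    7    8
a[i]   15    7   11    8    1    5    5    7    4
L[i]    1    1    2    2    1    2    2    3    2

3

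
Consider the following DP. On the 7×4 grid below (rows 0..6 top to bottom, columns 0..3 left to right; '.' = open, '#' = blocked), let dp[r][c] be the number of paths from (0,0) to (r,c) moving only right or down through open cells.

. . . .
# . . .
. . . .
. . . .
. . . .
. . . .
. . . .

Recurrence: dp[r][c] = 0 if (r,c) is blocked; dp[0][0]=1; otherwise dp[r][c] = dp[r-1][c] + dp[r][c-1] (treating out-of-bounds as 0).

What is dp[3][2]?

r\c   0   1   2   3
  0   1   1   1   1
  1   0   1   2   3
  2   0   1   3   6
  3   0   1   4  10
  4   0   1   5  15
  5   0   1   6  21
  6   0   1   7  28

4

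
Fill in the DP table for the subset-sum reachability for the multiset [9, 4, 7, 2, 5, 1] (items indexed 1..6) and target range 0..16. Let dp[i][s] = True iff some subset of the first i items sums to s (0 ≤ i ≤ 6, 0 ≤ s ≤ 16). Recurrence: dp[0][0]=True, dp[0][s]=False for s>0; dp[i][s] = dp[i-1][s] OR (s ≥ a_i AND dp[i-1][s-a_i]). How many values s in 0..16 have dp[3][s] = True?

7

i\s   0   1   2   3   4   5   6   7   8   9  10  11  12  13  14  15  16
  0   T   F   F   F   F   F   F   F   F   F   F   F   F   F   F   F   F
  1   T   F   F   F   F   F   F   F   F   T   F   F   F   F   F   F   F
  2   T   F   F   F   T   F   F   F   F   T   F   F   F   T   F   F   F
  3   T   F   F   F   T   F   F   T   F   T   F   T   F   T   F   F   T
  4   T   F   T   F   T   F   T   T   F   T   F   T   F   T   F   T   T
  5   T   F   T   F   T   T   T   T   F   T   F   T   T   T   T   T   T
  6   T   T   T   T   T   T   T   T   T   T   T   T   T   T   T   T   T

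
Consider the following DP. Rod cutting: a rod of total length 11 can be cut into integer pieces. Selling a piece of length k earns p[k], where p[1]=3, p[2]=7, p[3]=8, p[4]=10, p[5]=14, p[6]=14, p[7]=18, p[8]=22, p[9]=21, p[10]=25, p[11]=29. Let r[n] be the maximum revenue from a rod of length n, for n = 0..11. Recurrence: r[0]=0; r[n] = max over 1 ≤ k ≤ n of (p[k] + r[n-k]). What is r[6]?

   n    0    1    2    3    4    5    6    7    8    9   10   11
r[n]    0    3    7   10   14   17   21   24   28   31   35   38

21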